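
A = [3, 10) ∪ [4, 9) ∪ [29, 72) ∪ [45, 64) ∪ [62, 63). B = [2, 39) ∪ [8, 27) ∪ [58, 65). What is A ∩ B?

First set merges to [3, 10), [29, 72).
Second set merges to [2, 39), [58, 65).
[3, 10) meets the second set on [3, 10).
[29, 72) meets the second set on [29, 39), [58, 65).

[3, 10) ∪ [29, 39) ∪ [58, 65)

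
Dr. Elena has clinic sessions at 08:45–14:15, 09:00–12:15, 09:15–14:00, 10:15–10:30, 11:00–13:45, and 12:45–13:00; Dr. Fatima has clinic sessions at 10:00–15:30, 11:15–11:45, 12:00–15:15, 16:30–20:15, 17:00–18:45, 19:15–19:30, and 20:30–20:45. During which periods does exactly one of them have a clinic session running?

08:45–10:00, 14:15–15:30, 16:30–20:15, 20:30–20:45

A, merged: 08:45–14:15.
B, merged: 10:00–15:30, 16:30–20:15, 20:30–20:45.
Only in the first: 08:45–10:00.
Only in the second: 14:15–15:30, 16:30–20:15, 20:30–20:45.
Together these are the periods covered by exactly one.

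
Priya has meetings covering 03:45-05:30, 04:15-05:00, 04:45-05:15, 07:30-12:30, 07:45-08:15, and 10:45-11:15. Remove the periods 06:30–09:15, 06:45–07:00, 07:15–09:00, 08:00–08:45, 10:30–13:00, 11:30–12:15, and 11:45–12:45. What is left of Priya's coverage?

03:45-05:30, 09:15-10:30

First set merges to 03:45-05:30, 07:30-12:30.
Second set merges to 06:30-09:15, 10:30-13:00.
03:45-05:30: no B overlap → unchanged.
07:30-12:30 minus B → 09:15-10:30.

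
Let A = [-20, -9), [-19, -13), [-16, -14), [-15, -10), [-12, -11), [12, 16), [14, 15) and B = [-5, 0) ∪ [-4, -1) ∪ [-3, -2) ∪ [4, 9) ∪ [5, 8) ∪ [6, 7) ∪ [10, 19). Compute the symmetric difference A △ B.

[-20, -9) ∪ [-5, 0) ∪ [4, 9) ∪ [10, 12) ∪ [16, 19)

Merge the first list: [-20, -9), [12, 16).
Merge the second list: [-5, 0), [4, 9), [10, 19).
A \ B = [-20, -9).
B \ A = [-5, 0), [4, 9), [10, 12), [16, 19).
Union of the two gives the symmetric difference.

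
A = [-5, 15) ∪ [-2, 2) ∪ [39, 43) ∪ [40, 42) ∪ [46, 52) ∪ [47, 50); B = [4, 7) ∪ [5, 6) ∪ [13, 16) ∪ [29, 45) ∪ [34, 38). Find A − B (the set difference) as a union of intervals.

Merge the first list: [-5, 15), [39, 43), [46, 52).
Merge the second list: [4, 7), [13, 16), [29, 45).
[-5, 15) with B removed leaves [-5, 4), [7, 13).
[39, 43) lies entirely inside B → drops out.
[46, 52) is untouched.

[-5, 4) ∪ [7, 13) ∪ [46, 52)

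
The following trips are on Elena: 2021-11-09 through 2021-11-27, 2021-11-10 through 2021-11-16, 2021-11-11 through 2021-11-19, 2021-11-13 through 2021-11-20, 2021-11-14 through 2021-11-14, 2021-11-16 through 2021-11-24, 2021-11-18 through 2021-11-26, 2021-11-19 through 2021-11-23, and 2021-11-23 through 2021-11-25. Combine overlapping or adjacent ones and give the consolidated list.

2021-11-09 through 2021-11-27

2021-11-10 through 2021-11-16 overlaps/touches 2021-11-09 through 2021-11-27 → extend to 2021-11-09 through 2021-11-27.
2021-11-11 through 2021-11-19 overlaps/touches 2021-11-09 through 2021-11-27 → extend to 2021-11-09 through 2021-11-27.
2021-11-13 through 2021-11-20 overlaps/touches 2021-11-09 through 2021-11-27 → extend to 2021-11-09 through 2021-11-27.
2021-11-14 through 2021-11-14 overlaps/touches 2021-11-09 through 2021-11-27 → extend to 2021-11-09 through 2021-11-27.
2021-11-16 through 2021-11-24 overlaps/touches 2021-11-09 through 2021-11-27 → extend to 2021-11-09 through 2021-11-27.
2021-11-18 through 2021-11-26 overlaps/touches 2021-11-09 through 2021-11-27 → extend to 2021-11-09 through 2021-11-27.
2021-11-19 through 2021-11-23 overlaps/touches 2021-11-09 through 2021-11-27 → extend to 2021-11-09 through 2021-11-27.
2021-11-23 through 2021-11-25 overlaps/touches 2021-11-09 through 2021-11-27 → extend to 2021-11-09 through 2021-11-27.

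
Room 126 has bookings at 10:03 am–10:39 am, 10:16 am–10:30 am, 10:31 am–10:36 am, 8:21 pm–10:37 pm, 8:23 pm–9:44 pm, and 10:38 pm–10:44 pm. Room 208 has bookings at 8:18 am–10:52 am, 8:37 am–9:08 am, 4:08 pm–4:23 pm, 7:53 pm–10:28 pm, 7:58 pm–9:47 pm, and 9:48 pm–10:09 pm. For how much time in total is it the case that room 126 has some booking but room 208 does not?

15 min

Merge the first list: 10:03 am-10:39 am, 8:21 pm-10:37 pm, 10:38 pm-10:44 pm.
Merge the second list: 8:18 am-10:52 am, 4:08 pm-4:23 pm, 7:53 pm-10:28 pm.
A \ B = 10:28 pm-10:37 pm, 10:38 pm-10:44 pm.
Total: 9 min + 6 min = 15 min.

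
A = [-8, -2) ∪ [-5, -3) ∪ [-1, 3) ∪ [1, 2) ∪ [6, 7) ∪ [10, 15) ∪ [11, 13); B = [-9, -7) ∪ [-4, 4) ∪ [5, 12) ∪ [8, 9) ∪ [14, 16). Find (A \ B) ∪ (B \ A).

Merge the first list: [-8, -2), [-1, 3), [6, 7), [10, 15).
Merge the second list: [-9, -7), [-4, 4), [5, 12), [14, 16).
Only in the first: [-7, -4), [12, 14).
Only in the second: [-9, -8), [-2, -1), [3, 4), [5, 6), [7, 10), [15, 16).
Together these are the periods covered by exactly one.

[-9, -8) ∪ [-7, -4) ∪ [-2, -1) ∪ [3, 4) ∪ [5, 6) ∪ [7, 10) ∪ [12, 14) ∪ [15, 16)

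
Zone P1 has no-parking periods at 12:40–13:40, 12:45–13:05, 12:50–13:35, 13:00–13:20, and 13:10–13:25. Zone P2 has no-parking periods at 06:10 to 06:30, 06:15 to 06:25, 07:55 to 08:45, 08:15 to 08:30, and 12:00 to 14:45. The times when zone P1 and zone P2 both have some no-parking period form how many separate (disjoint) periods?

Merge the first list: 12:40-13:40.
Merge the second list: 06:10-06:30, 07:55-08:45, 12:00-14:45.
A ∩ B = 12:40-13:40.
That is 1 disjoint piece.

1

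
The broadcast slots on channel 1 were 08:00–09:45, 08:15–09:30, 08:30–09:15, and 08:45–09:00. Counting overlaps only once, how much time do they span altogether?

Merged: 08:00–09:45.
Length: 1 h 45 min.

1 h 45 min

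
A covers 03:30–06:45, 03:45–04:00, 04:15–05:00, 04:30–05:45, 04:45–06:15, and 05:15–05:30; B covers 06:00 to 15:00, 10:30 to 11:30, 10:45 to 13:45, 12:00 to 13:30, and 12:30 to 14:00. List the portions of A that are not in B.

03:30–06:00

First set merges to 03:30–06:45.
Second set merges to 06:00–15:00.
03:30–06:45 minus B → 03:30–06:00.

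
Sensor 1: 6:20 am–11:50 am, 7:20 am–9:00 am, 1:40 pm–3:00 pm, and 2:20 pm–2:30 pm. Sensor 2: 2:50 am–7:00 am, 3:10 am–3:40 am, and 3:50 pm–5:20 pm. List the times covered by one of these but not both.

First set merges to 6:20 am–11:50 am, 1:40 pm–3:00 pm.
Second set merges to 2:50 am–7:00 am, 3:50 pm–5:20 pm.
A but not B: 7:00 am–11:50 am, 1:40 pm–3:00 pm.
B but not A: 2:50 am–6:20 am, 3:50 pm–5:20 pm.
Combining gives A △ B.

2:50 am–6:20 am, 7:00 am–11:50 am, 1:40 pm–3:00 pm, 3:50 pm–5:20 pm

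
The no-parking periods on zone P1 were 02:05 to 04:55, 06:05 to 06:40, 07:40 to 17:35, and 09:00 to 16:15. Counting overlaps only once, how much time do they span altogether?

13 h 20 min

Merged: 02:05-04:55, 06:05-06:40, 07:40-17:35.
Lengths: 2 h 50 min + 35 min + 9 h 55 min = 13 h 20 min.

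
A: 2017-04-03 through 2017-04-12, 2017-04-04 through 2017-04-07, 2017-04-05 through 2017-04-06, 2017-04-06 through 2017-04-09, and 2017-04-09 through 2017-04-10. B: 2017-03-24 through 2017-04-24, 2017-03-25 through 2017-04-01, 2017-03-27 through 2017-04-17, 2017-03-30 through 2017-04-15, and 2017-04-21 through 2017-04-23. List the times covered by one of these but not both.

2017-03-24 through 2017-04-02, 2017-04-13 through 2017-04-24

A, merged: 2017-04-03 through 2017-04-12.
B, merged: 2017-03-24 through 2017-04-24.
A \ B = none.
B \ A = 2017-03-24 through 2017-04-02, 2017-04-13 through 2017-04-24.
Union of the two gives the symmetric difference.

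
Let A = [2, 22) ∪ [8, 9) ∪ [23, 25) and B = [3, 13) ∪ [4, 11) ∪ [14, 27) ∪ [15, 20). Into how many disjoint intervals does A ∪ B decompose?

1

A, merged: [2, 22), [23, 25).
B, merged: [3, 13), [14, 27).
A ∪ B = [2, 27).
That is 1 disjoint piece.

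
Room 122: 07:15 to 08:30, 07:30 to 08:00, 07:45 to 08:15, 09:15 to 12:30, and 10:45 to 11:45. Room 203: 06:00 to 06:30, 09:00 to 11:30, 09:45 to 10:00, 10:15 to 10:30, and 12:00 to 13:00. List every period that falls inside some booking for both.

09:15–11:30, 12:00–12:30

A, merged: 07:15–08:30, 09:15–12:30.
B, merged: 06:00–06:30, 09:00–11:30, 12:00–13:00.
07:15–08:30: no overlap with the second set.
09:15–12:30 meets the second set on 09:15–11:30, 12:00–12:30.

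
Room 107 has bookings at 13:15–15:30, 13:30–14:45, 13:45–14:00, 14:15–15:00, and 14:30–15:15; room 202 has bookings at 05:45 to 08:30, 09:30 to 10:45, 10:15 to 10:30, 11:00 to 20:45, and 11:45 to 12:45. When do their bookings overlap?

13:15-15:30

First set merges to 13:15-15:30.
Second set merges to 05:45-08:30, 09:30-10:45, 11:00-20:45.
13:15-15:30 overlaps B on 13:15-15:30.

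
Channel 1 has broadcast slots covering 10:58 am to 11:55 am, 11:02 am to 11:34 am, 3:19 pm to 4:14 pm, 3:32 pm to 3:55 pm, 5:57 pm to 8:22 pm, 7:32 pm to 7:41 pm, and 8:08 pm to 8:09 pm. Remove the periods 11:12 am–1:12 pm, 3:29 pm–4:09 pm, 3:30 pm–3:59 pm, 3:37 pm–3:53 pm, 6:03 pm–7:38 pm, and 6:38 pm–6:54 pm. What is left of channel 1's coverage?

First set merges to 10:58 am–11:55 am, 3:19 pm–4:14 pm, 5:57 pm–8:22 pm.
Second set merges to 11:12 am–1:12 pm, 3:29 pm–4:09 pm, 6:03 pm–7:38 pm.
10:58 am–11:55 am with B removed leaves 10:58 am–11:12 am.
3:19 pm–4:14 pm with B removed leaves 3:19 pm–3:29 pm, 4:09 pm–4:14 pm.
5:57 pm–8:22 pm with B removed leaves 5:57 pm–6:03 pm, 7:38 pm–8:22 pm.

10:58 am–11:12 am, 3:19 pm–3:29 pm, 4:09 pm–4:14 pm, 5:57 pm–6:03 pm, 7:38 pm–8:22 pm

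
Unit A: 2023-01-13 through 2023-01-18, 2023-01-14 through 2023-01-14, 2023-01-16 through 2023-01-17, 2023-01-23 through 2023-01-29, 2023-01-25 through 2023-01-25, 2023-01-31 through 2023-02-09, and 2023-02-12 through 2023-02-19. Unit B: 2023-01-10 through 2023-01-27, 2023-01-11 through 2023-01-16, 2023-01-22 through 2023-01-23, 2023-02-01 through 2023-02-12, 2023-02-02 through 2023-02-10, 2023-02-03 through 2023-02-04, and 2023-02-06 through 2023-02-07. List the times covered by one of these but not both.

A, merged: 2023-01-13 through 2023-01-18, 2023-01-23 through 2023-01-29, 2023-01-31 through 2023-02-09, 2023-02-12 through 2023-02-19.
B, merged: 2023-01-10 through 2023-01-27, 2023-02-01 through 2023-02-12.
A but not B: 2023-01-28 through 2023-01-29, 2023-01-31 through 2023-01-31, 2023-02-13 through 2023-02-19.
B but not A: 2023-01-10 through 2023-01-12, 2023-01-19 through 2023-01-22, 2023-02-10 through 2023-02-11.
Combining gives A △ B.

2023-01-10 through 2023-01-12, 2023-01-19 through 2023-01-22, 2023-01-28 through 2023-01-29, 2023-01-31 through 2023-01-31, 2023-02-10 through 2023-02-11, 2023-02-13 through 2023-02-19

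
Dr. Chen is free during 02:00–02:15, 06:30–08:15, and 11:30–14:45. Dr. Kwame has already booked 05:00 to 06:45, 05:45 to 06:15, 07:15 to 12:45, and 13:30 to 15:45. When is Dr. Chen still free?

Second set merges to 05:00–06:45, 07:15–12:45, 13:30–15:45.
02:00–02:15: nothing removed.
06:30–08:15 \ B = 06:45–07:15.
11:30–14:45 \ B = 12:45–13:30.

02:00–02:15, 06:45–07:15, 12:45–13:30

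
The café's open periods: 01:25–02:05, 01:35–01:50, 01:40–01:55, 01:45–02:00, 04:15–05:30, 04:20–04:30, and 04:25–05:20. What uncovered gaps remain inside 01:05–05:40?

The merged coverage is 01:25-02:05, 04:15-05:30.
Gaps within 01:05-05:40: 01:05-01:25, 02:05-04:15, 05:30-05:40.

01:05-01:25, 02:05-04:15, 05:30-05:40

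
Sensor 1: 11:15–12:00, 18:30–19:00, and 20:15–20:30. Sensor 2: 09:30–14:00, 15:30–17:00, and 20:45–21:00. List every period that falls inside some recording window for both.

11:15–12:00

11:15–12:00 meets the second set on 11:15–12:00.
18:30–19:00: no overlap with the second set.
20:15–20:30: no overlap with the second set.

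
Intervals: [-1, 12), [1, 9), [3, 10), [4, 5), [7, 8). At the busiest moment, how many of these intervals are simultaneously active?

4

At 4, 4 of the intervals are simultaneously active.
No point has more.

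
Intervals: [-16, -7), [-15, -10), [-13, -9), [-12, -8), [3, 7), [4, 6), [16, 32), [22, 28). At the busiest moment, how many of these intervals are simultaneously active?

4

Walk the sorted start/end points keeping a running depth.
The depth first hits 4 at -12.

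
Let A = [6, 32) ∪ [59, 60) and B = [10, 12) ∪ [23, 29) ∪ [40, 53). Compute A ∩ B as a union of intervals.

[6, 32) ∩ B → [10, 12), [23, 29).
[59, 60) meets no B interval.

[10, 12) ∪ [23, 29)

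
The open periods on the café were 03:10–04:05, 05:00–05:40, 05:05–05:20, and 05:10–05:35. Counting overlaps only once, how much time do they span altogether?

Merged: 03:10-04:05, 05:00-05:40.
Lengths: 55 min + 40 min = 1 h 35 min.

1 h 35 min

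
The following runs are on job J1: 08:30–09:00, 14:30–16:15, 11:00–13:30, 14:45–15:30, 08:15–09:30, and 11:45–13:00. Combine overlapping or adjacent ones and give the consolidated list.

08:15–09:30, 11:00–13:30, 14:30–16:15

Sort by start: 08:15–09:30, 08:30–09:00, 11:00–13:30, 11:45–13:00, 14:30–16:15, 14:45–15:30.
08:30–09:00 overlaps/touches 08:15–09:30 → extend to 08:15–09:30.
11:00–13:30 is disjoint → start new block.
11:45–13:00 overlaps/touches 11:00–13:30 → extend to 11:00–13:30.
14:30–16:15 is disjoint → start new block.
14:45–15:30 overlaps/touches 14:30–16:15 → extend to 14:30–16:15.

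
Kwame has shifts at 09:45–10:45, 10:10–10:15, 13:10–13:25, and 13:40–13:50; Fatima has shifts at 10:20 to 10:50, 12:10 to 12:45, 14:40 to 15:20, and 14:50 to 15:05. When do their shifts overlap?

10:20–10:45

First set merges to 09:45–10:45, 13:10–13:25, 13:40–13:50.
Second set merges to 10:20–10:50, 12:10–12:45, 14:40–15:20.
09:45–10:45 overlaps B on 10:20–10:45.
13:10–13:25 falls entirely outside B.
13:40–13:50 falls entirely outside B.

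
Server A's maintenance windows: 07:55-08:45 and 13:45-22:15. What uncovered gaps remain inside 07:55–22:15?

08:45–13:45

The merged coverage is 07:55–08:45, 13:45–22:15.
Gaps within 07:55–22:15: 08:45–13:45.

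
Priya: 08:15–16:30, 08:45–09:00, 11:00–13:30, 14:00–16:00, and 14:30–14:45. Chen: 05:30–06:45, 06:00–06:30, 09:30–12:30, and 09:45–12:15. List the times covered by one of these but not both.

05:30-06:45, 08:15-09:30, 12:30-16:30

A, merged: 08:15-16:30.
B, merged: 05:30-06:45, 09:30-12:30.
A but not B: 08:15-09:30, 12:30-16:30.
B but not A: 05:30-06:45.
Combining gives A △ B.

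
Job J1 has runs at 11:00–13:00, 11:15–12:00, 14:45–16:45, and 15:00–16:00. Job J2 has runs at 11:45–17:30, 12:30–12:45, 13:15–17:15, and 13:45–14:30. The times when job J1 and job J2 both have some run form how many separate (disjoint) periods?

A, merged: 11:00–13:00, 14:45–16:45.
B, merged: 11:45–17:30.
A ∩ B = 11:45–13:00, 14:45–16:45.
That is 2 disjoint pieces.

2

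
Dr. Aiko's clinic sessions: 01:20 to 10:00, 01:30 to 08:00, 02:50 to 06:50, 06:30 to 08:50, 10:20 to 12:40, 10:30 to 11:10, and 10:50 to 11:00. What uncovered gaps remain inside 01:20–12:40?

10:00–10:20

The merged coverage is 01:20–10:00, 10:20–12:40.
Uncovered inside 01:20–12:40: 10:00–10:20.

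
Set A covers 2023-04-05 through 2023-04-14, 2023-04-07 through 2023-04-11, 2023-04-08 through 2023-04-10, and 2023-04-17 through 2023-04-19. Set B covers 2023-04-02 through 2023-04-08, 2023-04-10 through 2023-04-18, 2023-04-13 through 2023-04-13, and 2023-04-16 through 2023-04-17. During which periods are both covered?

A, merged: 2023-04-05 through 2023-04-14, 2023-04-17 through 2023-04-19.
B, merged: 2023-04-02 through 2023-04-08, 2023-04-10 through 2023-04-18.
2023-04-05 through 2023-04-14 meets the second set on 2023-04-05 through 2023-04-08, 2023-04-10 through 2023-04-14.
2023-04-17 through 2023-04-19 meets the second set on 2023-04-17 through 2023-04-18.

2023-04-05 through 2023-04-08, 2023-04-10 through 2023-04-14, 2023-04-17 through 2023-04-18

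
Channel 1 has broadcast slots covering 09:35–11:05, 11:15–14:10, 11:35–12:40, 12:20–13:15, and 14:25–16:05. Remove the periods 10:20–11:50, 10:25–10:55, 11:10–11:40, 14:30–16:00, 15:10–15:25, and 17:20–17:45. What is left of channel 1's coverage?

First set merges to 09:35–11:05, 11:15–14:10, 14:25–16:05.
Second set merges to 10:20–11:50, 14:30–16:00, 17:20–17:45.
09:35–11:05 with B removed leaves 09:35–10:20.
11:15–14:10 with B removed leaves 11:50–14:10.
14:25–16:05 with B removed leaves 14:25–14:30, 16:00–16:05.

09:35–10:20, 11:50–14:10, 14:25–14:30, 16:00–16:05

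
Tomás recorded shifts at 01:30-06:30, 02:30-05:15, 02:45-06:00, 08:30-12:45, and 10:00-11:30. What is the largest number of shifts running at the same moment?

3

Walk the sorted start/end points keeping a running depth.
The depth first hits 3 at 02:45.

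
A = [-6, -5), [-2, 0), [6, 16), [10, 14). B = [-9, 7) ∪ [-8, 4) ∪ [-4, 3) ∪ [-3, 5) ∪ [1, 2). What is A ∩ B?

[-6, -5) ∪ [-2, 0) ∪ [6, 7)

First set merges to [-6, -5), [-2, 0), [6, 16).
Second set merges to [-9, 7).
[-6, -5) ∩ B → [-6, -5).
[-2, 0) ∩ B → [-2, 0).
[6, 16) ∩ B → [6, 7).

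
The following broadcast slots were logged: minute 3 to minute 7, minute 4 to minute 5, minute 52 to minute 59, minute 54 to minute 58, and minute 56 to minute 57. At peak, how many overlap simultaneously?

3

Walk the sorted start/end points keeping a running depth.
The depth first hits 3 at minute 56.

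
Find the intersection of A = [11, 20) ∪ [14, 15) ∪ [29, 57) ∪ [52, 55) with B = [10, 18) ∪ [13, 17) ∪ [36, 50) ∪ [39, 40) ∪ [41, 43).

[11, 18) ∪ [36, 50)

Merge the first list: [11, 20), [29, 57).
Merge the second list: [10, 18), [36, 50).
[11, 20) meets the second set on [11, 18).
[29, 57) meets the second set on [36, 50).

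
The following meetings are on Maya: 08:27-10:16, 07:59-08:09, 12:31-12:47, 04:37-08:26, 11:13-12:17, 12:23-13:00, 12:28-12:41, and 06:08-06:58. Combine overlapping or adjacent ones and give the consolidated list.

04:37–08:26, 08:27–10:16, 11:13–12:17, 12:23–13:00

Sort by start: 04:37–08:26, 06:08–06:58, 07:59–08:09, 08:27–10:16, 11:13–12:17, 12:23–13:00, 12:28–12:41, 12:31–12:47.
06:08–06:58 overlaps/touches 04:37–08:26 → extend to 04:37–08:26.
07:59–08:09 overlaps/touches 04:37–08:26 → extend to 04:37–08:26.
08:27–10:16 is disjoint → start new block.
11:13–12:17 is disjoint → start new block.
12:23–13:00 is disjoint → start new block.
12:28–12:41 overlaps/touches 12:23–13:00 → extend to 12:23–13:00.
12:31–12:47 overlaps/touches 12:23–13:00 → extend to 12:23–13:00.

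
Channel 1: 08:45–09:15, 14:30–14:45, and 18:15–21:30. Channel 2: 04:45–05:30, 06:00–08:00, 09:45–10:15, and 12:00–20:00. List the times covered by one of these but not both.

04:45-05:30, 06:00-08:00, 08:45-09:15, 09:45-10:15, 12:00-14:30, 14:45-18:15, 20:00-21:30

A but not B: 08:45-09:15, 20:00-21:30.
B but not A: 04:45-05:30, 06:00-08:00, 09:45-10:15, 12:00-14:30, 14:45-18:15.
Combining gives A △ B.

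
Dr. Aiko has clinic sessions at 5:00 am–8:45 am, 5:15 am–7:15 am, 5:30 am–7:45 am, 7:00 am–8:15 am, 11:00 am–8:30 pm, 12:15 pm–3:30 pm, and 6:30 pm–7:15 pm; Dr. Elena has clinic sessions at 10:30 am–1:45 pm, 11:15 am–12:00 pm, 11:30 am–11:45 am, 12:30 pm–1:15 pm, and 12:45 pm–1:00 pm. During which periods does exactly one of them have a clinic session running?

First set merges to 5:00 am-8:45 am, 11:00 am-8:30 pm.
Second set merges to 10:30 am-1:45 pm.
A \ B = 5:00 am-8:45 am, 1:45 pm-8:30 pm.
B \ A = 10:30 am-11:00 am.
Union of the two gives the symmetric difference.

5:00 am-8:45 am, 10:30 am-11:00 am, 1:45 pm-8:30 pm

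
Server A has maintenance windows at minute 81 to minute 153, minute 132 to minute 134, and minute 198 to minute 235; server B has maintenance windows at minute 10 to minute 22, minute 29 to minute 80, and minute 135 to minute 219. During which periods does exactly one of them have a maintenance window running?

minute 10 to minute 22, minute 29 to minute 80, minute 81 to minute 135, minute 153 to minute 198, minute 219 to minute 235

A, merged: minute 81 to minute 153, minute 198 to minute 235.
A \ B = minute 81 to minute 135, minute 219 to minute 235.
B \ A = minute 10 to minute 22, minute 29 to minute 80, minute 153 to minute 198.
Union of the two gives the symmetric difference.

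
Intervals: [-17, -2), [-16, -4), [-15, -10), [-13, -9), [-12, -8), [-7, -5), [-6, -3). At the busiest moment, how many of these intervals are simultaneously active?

5

Sweep endpoints in order; track running count of active intervals.
Peak of 5 reached at -12.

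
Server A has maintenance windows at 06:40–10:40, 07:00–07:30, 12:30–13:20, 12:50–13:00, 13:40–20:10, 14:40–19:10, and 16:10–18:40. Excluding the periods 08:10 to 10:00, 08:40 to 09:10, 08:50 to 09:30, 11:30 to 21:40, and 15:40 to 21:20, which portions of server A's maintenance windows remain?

06:40–08:10, 10:00–10:40

A, merged: 06:40–10:40, 12:30–13:20, 13:40–20:10.
B, merged: 08:10–10:00, 11:30–21:40.
06:40–10:40 \ B = 06:40–08:10, 10:00–10:40.
12:30–13:20: entirely removed.
13:40–20:10: entirely removed.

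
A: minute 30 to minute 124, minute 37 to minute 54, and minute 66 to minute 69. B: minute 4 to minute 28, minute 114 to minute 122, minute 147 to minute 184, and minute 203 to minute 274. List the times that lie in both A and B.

A, merged: minute 30 to minute 124.
minute 30 to minute 124 overlaps B on minute 114 to minute 122.

minute 114 to minute 122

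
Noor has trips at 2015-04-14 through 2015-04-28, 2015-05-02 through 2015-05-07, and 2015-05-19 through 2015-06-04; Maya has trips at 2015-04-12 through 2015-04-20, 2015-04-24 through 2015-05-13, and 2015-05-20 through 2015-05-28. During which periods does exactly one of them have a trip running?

2015-04-12 through 2015-04-13, 2015-04-21 through 2015-04-23, 2015-04-29 through 2015-05-01, 2015-05-08 through 2015-05-13, 2015-05-19 through 2015-05-19, 2015-05-29 through 2015-06-04

A but not B: 2015-04-21 through 2015-04-23, 2015-05-19 through 2015-05-19, 2015-05-29 through 2015-06-04.
B but not A: 2015-04-12 through 2015-04-13, 2015-04-29 through 2015-05-01, 2015-05-08 through 2015-05-13.
Combining gives A △ B.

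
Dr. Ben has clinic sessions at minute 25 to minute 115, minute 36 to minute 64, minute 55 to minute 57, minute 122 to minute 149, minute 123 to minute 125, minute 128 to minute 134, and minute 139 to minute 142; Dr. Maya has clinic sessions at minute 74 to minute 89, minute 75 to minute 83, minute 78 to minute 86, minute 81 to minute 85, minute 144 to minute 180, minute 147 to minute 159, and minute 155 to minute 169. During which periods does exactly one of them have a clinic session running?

minute 25 to minute 74, minute 89 to minute 115, minute 122 to minute 144, minute 149 to minute 180

A, merged: minute 25 to minute 115, minute 122 to minute 149.
B, merged: minute 74 to minute 89, minute 144 to minute 180.
A \ B = minute 25 to minute 74, minute 89 to minute 115, minute 122 to minute 144.
B \ A = minute 149 to minute 180.
Union of the two gives the symmetric difference.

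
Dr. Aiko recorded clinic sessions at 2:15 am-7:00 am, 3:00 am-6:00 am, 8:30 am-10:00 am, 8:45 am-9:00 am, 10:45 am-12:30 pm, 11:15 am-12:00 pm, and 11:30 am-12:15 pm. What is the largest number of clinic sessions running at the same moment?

3

At 11:30 am, 3 of the intervals are simultaneously active.
No point has more.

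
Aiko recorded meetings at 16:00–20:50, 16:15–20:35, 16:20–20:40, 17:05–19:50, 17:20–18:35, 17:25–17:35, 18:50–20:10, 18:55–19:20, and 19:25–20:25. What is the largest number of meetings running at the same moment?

6

At 17:25, 6 of the intervals are simultaneously active.
No point has more.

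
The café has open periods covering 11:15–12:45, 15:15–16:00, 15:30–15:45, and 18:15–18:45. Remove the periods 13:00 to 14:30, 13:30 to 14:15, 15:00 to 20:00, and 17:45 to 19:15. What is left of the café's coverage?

First set merges to 11:15-12:45, 15:15-16:00, 18:15-18:45.
Second set merges to 13:00-14:30, 15:00-20:00.
11:15-12:45 is untouched.
15:15-16:00 lies entirely inside B → drops out.
18:15-18:45 lies entirely inside B → drops out.

11:15-12:45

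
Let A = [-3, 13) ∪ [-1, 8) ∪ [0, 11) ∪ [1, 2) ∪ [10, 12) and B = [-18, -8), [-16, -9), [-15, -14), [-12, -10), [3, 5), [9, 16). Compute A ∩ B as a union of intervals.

First set merges to [-3, 13).
Second set merges to [-18, -8), [3, 5), [9, 16).
[-3, 13) meets the second set on [3, 5), [9, 13).

[3, 5) ∪ [9, 13)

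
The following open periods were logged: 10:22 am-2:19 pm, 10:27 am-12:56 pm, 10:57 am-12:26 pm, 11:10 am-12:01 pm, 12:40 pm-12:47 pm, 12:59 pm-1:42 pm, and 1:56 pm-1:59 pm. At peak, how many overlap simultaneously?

Sweep endpoints in order; track running count of active intervals.
Peak of 4 reached at 11:10 am.

4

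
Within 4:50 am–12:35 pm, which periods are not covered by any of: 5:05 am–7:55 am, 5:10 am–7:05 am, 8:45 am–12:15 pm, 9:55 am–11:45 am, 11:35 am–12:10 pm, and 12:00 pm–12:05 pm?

Covered (merged): 5:05 am-7:55 am, 8:45 am-12:15 pm.
Complement within 4:50 am-12:35 pm: 4:50 am-5:05 am, 7:55 am-8:45 am, 12:15 pm-12:35 pm.

4:50 am-5:05 am, 7:55 am-8:45 am, 12:15 pm-12:35 pm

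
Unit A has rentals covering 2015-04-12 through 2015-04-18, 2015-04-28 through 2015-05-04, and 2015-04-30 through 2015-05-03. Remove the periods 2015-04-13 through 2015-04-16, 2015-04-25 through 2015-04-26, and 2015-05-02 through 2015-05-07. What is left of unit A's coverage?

Merge the first list: 2015-04-12 through 2015-04-18, 2015-04-28 through 2015-05-04.
2015-04-12 through 2015-04-18 minus B → 2015-04-12 through 2015-04-12, 2015-04-17 through 2015-04-18.
2015-04-28 through 2015-05-04 minus B → 2015-04-28 through 2015-05-01.

2015-04-12 through 2015-04-12, 2015-04-17 through 2015-04-18, 2015-04-28 through 2015-05-01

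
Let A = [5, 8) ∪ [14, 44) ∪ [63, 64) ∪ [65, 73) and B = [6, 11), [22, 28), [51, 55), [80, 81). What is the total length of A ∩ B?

8

A ∩ B = [6, 8), [22, 28).
Total: 2 + 6 = 8.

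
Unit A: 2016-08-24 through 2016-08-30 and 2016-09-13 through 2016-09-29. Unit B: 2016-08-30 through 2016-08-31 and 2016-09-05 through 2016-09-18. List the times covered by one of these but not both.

2016-08-24 through 2016-08-29, 2016-08-31 through 2016-08-31, 2016-09-05 through 2016-09-12, 2016-09-19 through 2016-09-29

Only in the first: 2016-08-24 through 2016-08-29, 2016-09-19 through 2016-09-29.
Only in the second: 2016-08-31 through 2016-08-31, 2016-09-05 through 2016-09-12.
Together these are the periods covered by exactly one.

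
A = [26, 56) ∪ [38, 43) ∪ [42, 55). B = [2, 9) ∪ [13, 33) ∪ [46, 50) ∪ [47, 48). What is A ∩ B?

[26, 33) ∪ [46, 50)

Merge the first list: [26, 56).
Merge the second list: [2, 9), [13, 33), [46, 50).
[26, 56) meets the second set on [26, 33), [46, 50).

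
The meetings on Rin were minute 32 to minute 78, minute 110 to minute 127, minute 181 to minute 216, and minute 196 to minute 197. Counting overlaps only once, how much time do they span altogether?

Merged: minute 32 to minute 78, minute 110 to minute 127, minute 181 to minute 216.
Lengths: 46 minutes + 17 minutes + 35 minutes = 98 minutes.

98 minutes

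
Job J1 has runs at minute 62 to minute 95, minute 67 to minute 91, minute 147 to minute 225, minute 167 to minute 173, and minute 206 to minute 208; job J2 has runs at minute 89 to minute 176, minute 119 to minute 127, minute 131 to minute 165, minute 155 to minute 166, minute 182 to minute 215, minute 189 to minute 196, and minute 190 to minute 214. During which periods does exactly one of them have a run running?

minute 62 to minute 89, minute 95 to minute 147, minute 176 to minute 182, minute 215 to minute 225

First set merges to minute 62 to minute 95, minute 147 to minute 225.
Second set merges to minute 89 to minute 176, minute 182 to minute 215.
Only in the first: minute 62 to minute 89, minute 176 to minute 182, minute 215 to minute 225.
Only in the second: minute 95 to minute 147.
Together these are the periods covered by exactly one.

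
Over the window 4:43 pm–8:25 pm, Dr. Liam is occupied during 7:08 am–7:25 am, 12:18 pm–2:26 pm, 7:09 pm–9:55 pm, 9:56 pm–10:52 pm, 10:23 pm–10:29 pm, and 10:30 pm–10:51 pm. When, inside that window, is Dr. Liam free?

The merged coverage is 7:08 am–7:25 am, 12:18 pm–2:26 pm, 7:09 pm–9:55 pm, 9:56 pm–10:52 pm.
Complement within 4:43 pm–8:25 pm: 4:43 pm–7:09 pm.

4:43 pm–7:09 pm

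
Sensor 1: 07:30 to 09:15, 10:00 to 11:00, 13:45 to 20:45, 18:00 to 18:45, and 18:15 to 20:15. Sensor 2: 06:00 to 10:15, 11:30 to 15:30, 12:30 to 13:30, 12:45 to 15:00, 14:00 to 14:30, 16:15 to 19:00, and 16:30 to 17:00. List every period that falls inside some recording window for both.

07:30–09:15, 10:00–10:15, 13:45–15:30, 16:15–19:00

Merge the first list: 07:30–09:15, 10:00–11:00, 13:45–20:45.
Merge the second list: 06:00–10:15, 11:30–15:30, 16:15–19:00.
07:30–09:15 meets the second set on 07:30–09:15.
10:00–11:00 meets the second set on 10:00–10:15.
13:45–20:45 meets the second set on 13:45–15:30, 16:15–19:00.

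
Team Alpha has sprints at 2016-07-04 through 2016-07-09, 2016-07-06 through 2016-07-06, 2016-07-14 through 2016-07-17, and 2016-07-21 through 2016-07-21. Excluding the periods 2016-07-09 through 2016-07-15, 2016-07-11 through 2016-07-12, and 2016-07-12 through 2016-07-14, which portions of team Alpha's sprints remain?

2016-07-04 through 2016-07-08, 2016-07-16 through 2016-07-17, 2016-07-21 through 2016-07-21

Merge the first list: 2016-07-04 through 2016-07-09, 2016-07-14 through 2016-07-17, 2016-07-21 through 2016-07-21.
Merge the second list: 2016-07-09 through 2016-07-15.
2016-07-04 through 2016-07-09 \ B = 2016-07-04 through 2016-07-08.
2016-07-14 through 2016-07-17 \ B = 2016-07-16 through 2016-07-17.
2016-07-21 through 2016-07-21: nothing removed.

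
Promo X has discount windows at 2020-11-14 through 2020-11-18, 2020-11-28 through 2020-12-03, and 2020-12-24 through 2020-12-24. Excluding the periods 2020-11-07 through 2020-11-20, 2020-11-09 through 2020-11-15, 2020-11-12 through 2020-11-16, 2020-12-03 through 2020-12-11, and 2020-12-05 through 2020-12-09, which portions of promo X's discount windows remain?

2020-11-28 through 2020-12-02, 2020-12-24 through 2020-12-24

Merge the second list: 2020-11-07 through 2020-11-20, 2020-12-03 through 2020-12-11.
2020-11-14 through 2020-11-18: entirely removed.
2020-11-28 through 2020-12-03 \ B = 2020-11-28 through 2020-12-02.
2020-12-24 through 2020-12-24: nothing removed.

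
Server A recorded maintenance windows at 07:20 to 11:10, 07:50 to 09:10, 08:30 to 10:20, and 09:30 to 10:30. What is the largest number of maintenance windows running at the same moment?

3

Walk the sorted start/end points keeping a running depth.
The depth first hits 3 at 08:30.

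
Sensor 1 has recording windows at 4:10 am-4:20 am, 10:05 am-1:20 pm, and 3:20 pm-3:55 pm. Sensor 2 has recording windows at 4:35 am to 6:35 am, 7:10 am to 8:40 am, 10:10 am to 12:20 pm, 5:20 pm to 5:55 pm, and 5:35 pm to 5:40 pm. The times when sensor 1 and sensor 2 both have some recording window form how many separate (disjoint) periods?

1

Merge the second list: 4:35 am–6:35 am, 7:10 am–8:40 am, 10:10 am–12:20 pm, 5:20 pm–5:55 pm.
A ∩ B = 10:10 am–12:20 pm.
That is 1 disjoint piece.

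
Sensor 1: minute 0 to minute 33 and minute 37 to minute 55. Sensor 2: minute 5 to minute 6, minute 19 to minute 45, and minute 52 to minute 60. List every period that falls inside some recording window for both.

minute 0 to minute 33 meets the second set on minute 5 to minute 6, minute 19 to minute 33.
minute 37 to minute 55 meets the second set on minute 37 to minute 45, minute 52 to minute 55.

minute 5 to minute 6, minute 19 to minute 33, minute 37 to minute 45, minute 52 to minute 55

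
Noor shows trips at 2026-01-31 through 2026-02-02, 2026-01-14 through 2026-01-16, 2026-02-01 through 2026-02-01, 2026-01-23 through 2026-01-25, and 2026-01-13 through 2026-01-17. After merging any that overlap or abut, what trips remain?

Sort by start: 2026-01-13 through 2026-01-17, 2026-01-14 through 2026-01-16, 2026-01-23 through 2026-01-25, 2026-01-31 through 2026-02-02, 2026-02-01 through 2026-02-01.
2026-01-14 through 2026-01-16 overlaps/touches 2026-01-13 through 2026-01-17 → extend to 2026-01-13 through 2026-01-17.
2026-01-23 through 2026-01-25 is disjoint → start new block.
2026-01-31 through 2026-02-02 is disjoint → start new block.
2026-02-01 through 2026-02-01 overlaps/touches 2026-01-31 through 2026-02-02 → extend to 2026-01-31 through 2026-02-02.

2026-01-13 through 2026-01-17, 2026-01-23 through 2026-01-25, 2026-01-31 through 2026-02-02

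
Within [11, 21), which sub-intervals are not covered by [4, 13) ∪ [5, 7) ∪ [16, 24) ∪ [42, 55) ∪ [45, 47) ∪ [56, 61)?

The merged coverage is [4, 13), [16, 24), [42, 55), [56, 61).
Gaps within [11, 21): [13, 16).

[13, 16)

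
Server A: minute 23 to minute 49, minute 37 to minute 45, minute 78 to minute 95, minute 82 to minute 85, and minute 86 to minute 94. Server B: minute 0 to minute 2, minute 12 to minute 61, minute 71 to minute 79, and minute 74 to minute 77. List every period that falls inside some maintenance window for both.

A, merged: minute 23 to minute 49, minute 78 to minute 95.
B, merged: minute 0 to minute 2, minute 12 to minute 61, minute 71 to minute 79.
minute 23 to minute 49 overlaps B on minute 23 to minute 49.
minute 78 to minute 95 overlaps B on minute 78 to minute 79.

minute 23 to minute 49, minute 78 to minute 79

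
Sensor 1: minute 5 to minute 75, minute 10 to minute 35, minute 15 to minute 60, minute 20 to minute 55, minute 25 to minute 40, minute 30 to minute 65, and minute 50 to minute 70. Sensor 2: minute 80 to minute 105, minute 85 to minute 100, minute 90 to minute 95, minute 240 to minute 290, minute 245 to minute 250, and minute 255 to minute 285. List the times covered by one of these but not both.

First set merges to minute 5 to minute 75.
Second set merges to minute 80 to minute 105, minute 240 to minute 290.
Only in the first: minute 5 to minute 75.
Only in the second: minute 80 to minute 105, minute 240 to minute 290.
Together these are the periods covered by exactly one.

minute 5 to minute 75, minute 80 to minute 105, minute 240 to minute 290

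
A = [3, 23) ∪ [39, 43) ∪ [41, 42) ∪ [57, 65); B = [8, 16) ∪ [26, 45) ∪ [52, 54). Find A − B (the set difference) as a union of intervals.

[3, 8) ∪ [16, 23) ∪ [57, 65)

First set merges to [3, 23), [39, 43), [57, 65).
[3, 23) with B removed leaves [3, 8), [16, 23).
[39, 43) lies entirely inside B → drops out.
[57, 65) is untouched.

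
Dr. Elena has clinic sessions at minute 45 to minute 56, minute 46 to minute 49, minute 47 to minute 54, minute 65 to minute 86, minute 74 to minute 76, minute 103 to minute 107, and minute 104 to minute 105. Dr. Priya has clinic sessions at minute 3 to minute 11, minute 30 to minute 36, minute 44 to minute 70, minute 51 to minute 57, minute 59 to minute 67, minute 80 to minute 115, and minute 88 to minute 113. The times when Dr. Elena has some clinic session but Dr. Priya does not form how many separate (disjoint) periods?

Merge the first list: minute 45 to minute 56, minute 65 to minute 86, minute 103 to minute 107.
Merge the second list: minute 3 to minute 11, minute 30 to minute 36, minute 44 to minute 70, minute 80 to minute 115.
A \ B = minute 70 to minute 80.
That is 1 disjoint piece.

1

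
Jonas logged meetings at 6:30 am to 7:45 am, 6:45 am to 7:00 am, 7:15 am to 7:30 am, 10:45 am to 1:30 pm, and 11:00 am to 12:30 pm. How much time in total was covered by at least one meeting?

Merged: 6:30 am–7:45 am, 10:45 am–1:30 pm.
Lengths: 1 h 15 min + 2 h 45 min = 4 h.

4 h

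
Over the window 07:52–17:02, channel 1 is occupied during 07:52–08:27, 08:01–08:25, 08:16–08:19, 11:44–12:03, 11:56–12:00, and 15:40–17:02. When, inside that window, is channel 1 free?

08:27-11:44, 12:03-15:40

The merged coverage is 07:52-08:27, 11:44-12:03, 15:40-17:02.
Complement within 07:52-17:02: 08:27-11:44, 12:03-15:40.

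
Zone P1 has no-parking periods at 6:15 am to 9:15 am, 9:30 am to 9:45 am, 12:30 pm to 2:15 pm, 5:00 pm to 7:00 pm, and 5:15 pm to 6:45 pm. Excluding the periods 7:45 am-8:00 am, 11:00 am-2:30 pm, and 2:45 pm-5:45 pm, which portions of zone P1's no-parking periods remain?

A, merged: 6:15 am–9:15 am, 9:30 am–9:45 am, 12:30 pm–2:15 pm, 5:00 pm–7:00 pm.
6:15 am–9:15 am with B removed leaves 6:15 am–7:45 am, 8:00 am–9:15 am.
9:30 am–9:45 am is untouched.
12:30 pm–2:15 pm lies entirely inside B → drops out.
5:00 pm–7:00 pm with B removed leaves 5:45 pm–7:00 pm.

6:15 am–7:45 am, 8:00 am–9:15 am, 9:30 am–9:45 am, 5:45 pm–7:00 pm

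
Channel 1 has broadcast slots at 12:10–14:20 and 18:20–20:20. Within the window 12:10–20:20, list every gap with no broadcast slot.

14:20-18:20

After merging, the occupied span is 12:10-14:20, 18:20-20:20.
Uncovered inside 12:10-20:20: 14:20-18:20.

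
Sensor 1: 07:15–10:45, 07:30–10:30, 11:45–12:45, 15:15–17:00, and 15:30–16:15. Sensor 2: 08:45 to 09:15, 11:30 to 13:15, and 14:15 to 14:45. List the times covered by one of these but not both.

07:15–08:45, 09:15–10:45, 11:30–11:45, 12:45–13:15, 14:15–14:45, 15:15–17:00

First set merges to 07:15–10:45, 11:45–12:45, 15:15–17:00.
A but not B: 07:15–08:45, 09:15–10:45, 15:15–17:00.
B but not A: 11:30–11:45, 12:45–13:15, 14:15–14:45.
Combining gives A △ B.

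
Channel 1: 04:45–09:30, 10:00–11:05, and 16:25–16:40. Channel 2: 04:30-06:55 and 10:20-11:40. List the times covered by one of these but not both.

04:30–04:45, 06:55–09:30, 10:00–10:20, 11:05–11:40, 16:25–16:40

A but not B: 06:55–09:30, 10:00–10:20, 16:25–16:40.
B but not A: 04:30–04:45, 11:05–11:40.
Combining gives A △ B.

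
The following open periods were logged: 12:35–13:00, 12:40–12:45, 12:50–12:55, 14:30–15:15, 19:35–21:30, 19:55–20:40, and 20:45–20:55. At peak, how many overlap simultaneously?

At 12:40, 2 of the intervals are simultaneously active.
No point has more.

2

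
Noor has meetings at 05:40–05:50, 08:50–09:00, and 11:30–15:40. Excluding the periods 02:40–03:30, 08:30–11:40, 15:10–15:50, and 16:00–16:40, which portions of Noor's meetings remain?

05:40–05:50, 11:40–15:10

05:40–05:50: nothing removed.
08:50–09:00: entirely removed.
11:30–15:40 \ B = 11:40–15:10.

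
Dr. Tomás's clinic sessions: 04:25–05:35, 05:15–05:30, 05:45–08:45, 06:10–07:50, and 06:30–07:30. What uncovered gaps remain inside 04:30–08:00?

05:35–05:45

After merging, the occupied span is 04:25–05:35, 05:45–08:45.
Complement within 04:30–08:00: 05:35–05:45.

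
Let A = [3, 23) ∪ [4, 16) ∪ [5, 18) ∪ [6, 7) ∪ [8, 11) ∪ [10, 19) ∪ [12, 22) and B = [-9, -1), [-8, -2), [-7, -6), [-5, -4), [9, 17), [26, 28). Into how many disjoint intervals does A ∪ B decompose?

3

First set merges to [3, 23).
Second set merges to [-9, -1), [9, 17), [26, 28).
A ∪ B = [-9, -1), [3, 23), [26, 28).
That is 3 disjoint pieces.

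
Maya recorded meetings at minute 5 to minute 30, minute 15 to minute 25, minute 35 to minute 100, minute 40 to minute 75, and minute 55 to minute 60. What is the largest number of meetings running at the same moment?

3

At minute 55, 3 of the intervals are simultaneously active.
No point has more.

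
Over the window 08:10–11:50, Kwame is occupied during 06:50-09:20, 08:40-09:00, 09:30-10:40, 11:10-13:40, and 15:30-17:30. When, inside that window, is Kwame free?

Covered (merged): 06:50–09:20, 09:30–10:40, 11:10–13:40, 15:30–17:30.
Gaps within 08:10–11:50: 09:20–09:30, 10:40–11:10.

09:20–09:30, 10:40–11:10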